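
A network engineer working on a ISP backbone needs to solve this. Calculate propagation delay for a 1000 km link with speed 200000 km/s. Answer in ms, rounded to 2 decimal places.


Given: distance = 1000 km, speed = 200000 km/s
Delay = distance / speed = 1000 / 200000 seconds
Delay in ms = 1000 * 1000 / 200000
Delay = 5.0000 ms
Rounded to 2 dp = 5.00 ms

5.00


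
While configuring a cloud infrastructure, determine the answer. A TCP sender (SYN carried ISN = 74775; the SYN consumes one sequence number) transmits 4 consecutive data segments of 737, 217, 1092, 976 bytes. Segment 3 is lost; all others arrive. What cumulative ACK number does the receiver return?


SYN uses sequence number 74775; first data byte = ISN + 1 = 74776.
Segment 1: SEQ = 74776, len = 737 B, covers [74776, 75512]
Segment 2: SEQ = 75513, len = 217 B, covers [75513, 75729]
Segment 3: SEQ = 75730, len = 1092 B, covers [75730, 76821] [LOST]
Segment 4: SEQ = 76822, len = 976 B, covers [76822, 77797]
In-order data received: bytes [74776, 75729] (segments 1..2).
Segment 3 missing -> gap begins at byte 75730; later segments buffered out of order.
Cumulative ACK = next expected in-order byte = 74776 + 737 + 217 = 75730

75730


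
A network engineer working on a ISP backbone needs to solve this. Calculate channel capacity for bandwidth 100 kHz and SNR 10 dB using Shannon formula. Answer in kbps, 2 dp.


Given: B = 100 kHz, SNR = 10 dB
SNR linear = 10^(10/10) = 10
1 + SNR = 11
log2(11) = 3.4594316186
C = 100 * 1000 * 3.4594316186 = 345943.1619 bps
C = 345.943162 kbps -> 345.94 kbps (2 dp)

345.94


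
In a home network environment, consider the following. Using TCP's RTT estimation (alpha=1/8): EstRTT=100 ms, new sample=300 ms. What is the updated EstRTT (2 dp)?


Given: EstRTT = 100 ms, SampleRTT = 300 ms, alpha = 1/8
New EstRTT = (1 - alpha) * EstRTT + alpha * SampleRTT
(7/8) * 100 = 87.5
(1/8) * 300 = 37.5
New EstRTT = 87.5 + 37.5 = 125 ms -> 125.00 ms (2 dp)

125.00


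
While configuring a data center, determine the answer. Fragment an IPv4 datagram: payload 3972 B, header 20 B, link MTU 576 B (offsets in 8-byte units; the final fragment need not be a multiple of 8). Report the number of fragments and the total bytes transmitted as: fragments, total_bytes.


Max data per non-final fragment = floor((MTU - header)/8)*8 = floor((576 - 20)/8)*8 = floor(556/8)*8 = 552 B
Final fragment needs no 8-byte alignment: it can carry up to MTU - header = 556 B
Non-final fragments needed = ceil((payload - 556) / 552) = ceil(3416/552) = ceil(6.1884) = 7
Number of fragments = 7 + 1 = 8
Fragment sizes (data): 7 * 552 B + 108 B (last, 108 <= 556 OK)
Total bytes sent = payload + n_frags * header = 3972 + 8*20 = 3972 + 160 = 4132 B

8, 4132


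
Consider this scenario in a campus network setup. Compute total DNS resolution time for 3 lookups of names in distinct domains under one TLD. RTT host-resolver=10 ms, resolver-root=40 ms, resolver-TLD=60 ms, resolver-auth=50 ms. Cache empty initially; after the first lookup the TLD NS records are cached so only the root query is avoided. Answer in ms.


Lookup 1 (cold cache): local + root + TLD + auth = 10 + 40 + 60 + 50 = 160 ms
Lookups 2..3 (TLD NS cached -> skip root; new domain -> still ask TLD and auth): local + TLD + auth = 10 + 60 + 50 = 120 ms each
Remaining 2 lookups: 2 * 120 = 240 ms
Total = 160 + 240 = 400 ms

400


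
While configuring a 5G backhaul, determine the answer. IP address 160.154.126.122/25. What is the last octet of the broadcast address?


Given: IP = 160.154.126.122, prefix = /25
Host bits = 32 - 25 = 7
Network last octet = 122 AND mask = 0
Host part size = 2^7 - 1 = 127
Broadcast last octet = 0 OR 127 = 127

127


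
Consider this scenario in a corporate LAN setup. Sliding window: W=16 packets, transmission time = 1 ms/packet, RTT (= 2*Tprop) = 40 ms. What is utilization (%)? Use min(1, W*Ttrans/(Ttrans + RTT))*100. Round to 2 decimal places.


Given: W = 16, Ttrans = 1 ms, RTT = 40 ms (= 2 * Tprop, Tprop = 20 ms)
Cycle time = Ttrans + RTT = 1 + 40 = 41 ms (first packet sent until its ACK returns)
W * Ttrans = 16 * 1 = 16 ms of sending per cycle
W * Ttrans / (Ttrans + RTT) = 16 / 41 = 0.390244
U = min(1, 0.390244) = 0.390244
U% = 39.02%

39.02


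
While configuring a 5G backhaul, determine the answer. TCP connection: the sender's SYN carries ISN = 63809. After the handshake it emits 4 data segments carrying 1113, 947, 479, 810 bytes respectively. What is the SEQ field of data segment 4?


The SYN occupies sequence number ISN = 63809, so the first data byte is ISN + 1 = 63810.
SEQ of data segment i = (ISN + 1) + sum of payload sizes of segments 1..i-1.
Segment 1: SEQ = 63810, payload = 1113 bytes
Segment 2: SEQ = 64923, payload = 947 bytes
Segment 3: SEQ = 65870, payload = 479 bytes
Segment 4: SEQ = 66349, payload = 810 bytes
SEQ of segment 4 = 63810 + 1113 + 947 + 479 = 66349

66349


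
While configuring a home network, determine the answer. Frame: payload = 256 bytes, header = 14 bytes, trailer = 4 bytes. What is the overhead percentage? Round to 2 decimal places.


Given: payload = 256 B, header = 14 B, trailer = 4 B
Overhead bytes = header + trailer = 14 + 4 = 18
Total frame = payload + overhead = 256 + 18 = 274
Overhead % = 18 / 274 * 100 = 6.5693% -> 6.57% (2 dp)

6.57


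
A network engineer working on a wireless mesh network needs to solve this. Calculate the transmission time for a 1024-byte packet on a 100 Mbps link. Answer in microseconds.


Given: packet = 1024 bytes, bandwidth = 100 Mbps
Packet in bits = 1024 * 8 = 8192 bits
Bandwidth = 100 * 10^6 = 100000000 bps
Time = 8192 / 100000000 seconds
Time in us = 8192 * 10^6 / 100000000 = 81.92

81.92


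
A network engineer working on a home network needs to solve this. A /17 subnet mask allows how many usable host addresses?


Given: subnet mask /17
Host bits = 32 - 17 = 15
Total addresses = 2^15 = 32768
Usable hosts = 32768 - 2 (network + broadcast) = 32766

32766


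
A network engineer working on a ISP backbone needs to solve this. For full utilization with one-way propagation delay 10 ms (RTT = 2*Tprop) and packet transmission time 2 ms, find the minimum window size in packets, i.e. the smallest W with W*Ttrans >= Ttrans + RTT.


Given: Ttrans = 2 ms, RTT = 20 ms (= 2 * Tprop, Tprop = 10 ms)
Time until first ACK returns = Ttrans + RTT = 2 + 20 = 22 ms
Need W * Ttrans >= Ttrans + RTT  ->  W >= (Ttrans + RTT) / Ttrans
(Ttrans + RTT) / Ttrans = 22 / 2 = 11
W_min = ceil(11) = 11

11


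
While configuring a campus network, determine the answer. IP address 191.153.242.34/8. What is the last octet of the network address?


Given: IP = 191.153.242.34, prefix = /8
Subnet mask = 255.0.0.0
Last octet of IP: 34
Last octet of mask: 0
Network last octet = 34 AND 0 = 0

0


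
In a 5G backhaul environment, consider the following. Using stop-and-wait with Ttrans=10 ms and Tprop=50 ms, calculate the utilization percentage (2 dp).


Given: Ttrans = 10 ms, Tprop = 50 ms
RTT = 2 * Tprop = 2 * 50 = 100 ms
U = Ttrans / (Ttrans + RTT)
U = 10 / (10 + 100)
U = 10 / 110 = 0.090909
U% = 9.09%

9.09


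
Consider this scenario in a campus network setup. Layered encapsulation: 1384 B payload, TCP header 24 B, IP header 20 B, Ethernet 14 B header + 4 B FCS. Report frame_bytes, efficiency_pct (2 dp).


TCP segment = 1384 + 24 = 1408 B
IP packet = 1408 + 20 = 1428 B
Ethernet frame = 1428 + 14 + 4 = 1446 B
Efficiency = app / frame = 1384 / 1446 = 0.957123 = 95.7123% -> 95.71% (2 dp)

1446, 95.71


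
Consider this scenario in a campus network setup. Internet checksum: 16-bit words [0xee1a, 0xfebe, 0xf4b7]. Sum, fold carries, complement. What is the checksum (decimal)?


Given words: [0xee1a, 0xfebe, 0xf4b7]
Step 1: Sum all words
Raw sum = 60954 + 65214 + 62647 = 188815
Step 2: Fold carry: (57743 + 2) = 57745
One's complement = ~57745 & 0xFFFF = 7790

7790


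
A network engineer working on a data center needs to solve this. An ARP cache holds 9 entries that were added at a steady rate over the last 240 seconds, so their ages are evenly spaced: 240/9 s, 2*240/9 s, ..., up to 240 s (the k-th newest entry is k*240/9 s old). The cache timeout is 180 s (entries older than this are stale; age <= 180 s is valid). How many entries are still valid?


Ages are k * 240/9 s for k = 1..9 (spacing = 26.6667 s).
Entry k is valid iff k * 240/9 <= 180 iff k <= 9 * 180 / 240 = 6.7500
n_valid = floor(6.7500) = 6
(n_stale = 9 - 6 = 3)

6


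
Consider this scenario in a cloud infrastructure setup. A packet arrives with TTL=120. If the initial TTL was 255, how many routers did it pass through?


Given: initial TTL = 255, received TTL = 120
Hops = initial TTL - received TTL
Hops = 255 - 120 = 135

135


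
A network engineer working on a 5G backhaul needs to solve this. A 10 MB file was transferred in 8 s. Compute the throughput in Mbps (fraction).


Given: file = 10 MB, time = 8 s
File in Mb = 10 * 8 = 80 Mb
Throughput = 80 / 8 Mbps
Throughput = 10 Mbps

10


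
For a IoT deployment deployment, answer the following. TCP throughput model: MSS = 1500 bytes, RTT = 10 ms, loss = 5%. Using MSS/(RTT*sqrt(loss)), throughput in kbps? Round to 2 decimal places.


Given: MSS = 1500 bytes, RTT = 10 ms, loss = 5%
RTT in seconds = 10 / 1000 = 0.01
Loss rate = 5% = 0.05
sqrt(loss) = sqrt(0.05) = 0.223606797750
Throughput (bytes/s) = 1500 / (0.01 * 0.223606797750) = 670820.3932
Throughput (kbps) = 670820.3932 * 8 / 1000 = 5366.563146 -> 5366.56 kbps (2 dp)

5366.56


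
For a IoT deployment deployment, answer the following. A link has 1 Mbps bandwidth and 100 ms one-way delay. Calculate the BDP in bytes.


Given: bandwidth = 1 Mbps, delay = 100 ms
BDP in bits = 1 * 10^6 * 100 / 1000
BDP in bits = 100000
BDP in bytes = 100000 / 8 = 12500

12500


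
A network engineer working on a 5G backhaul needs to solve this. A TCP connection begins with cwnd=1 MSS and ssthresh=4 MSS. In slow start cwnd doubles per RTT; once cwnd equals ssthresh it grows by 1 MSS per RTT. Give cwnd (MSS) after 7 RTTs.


RTT 0: cwnd = 1 MSS (initial)
RTT 1: cwnd = 2 MSS (slow start, doubled)
RTT 2: cwnd = 4 MSS (slow start, doubled)
RTT 3: cwnd = 5 MSS (congestion avoidance, +1)
RTT 4: cwnd = 6 MSS (congestion avoidance, +1)
RTT 5: cwnd = 7 MSS (congestion avoidance, +1)
RTT 6: cwnd = 8 MSS (congestion avoidance, +1)
RTT 7: cwnd = 9 MSS (congestion avoidance, +1)

9


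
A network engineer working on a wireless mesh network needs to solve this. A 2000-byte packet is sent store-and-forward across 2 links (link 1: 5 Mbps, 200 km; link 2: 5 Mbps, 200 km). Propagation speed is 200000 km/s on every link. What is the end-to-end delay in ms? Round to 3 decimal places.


Packet = 2000 bytes = 16000 bits. Store-and-forward: sum (t_trans + t_prop) per link.
Link 1: t_trans = 16000/(5*10^6) s = 3.2000 ms; t_prop = 200/200000 s = 1.0000 ms; subtotal = 4.2000 ms
Link 2: t_trans = 16000/(5*10^6) s = 3.2000 ms; t_prop = 200/200000 s = 1.0000 ms; subtotal = 4.2000 ms
End-to-end = 4.2000 + 4.2000 = 8.4000 ms -> 8.400 ms (3 dp)

8.400


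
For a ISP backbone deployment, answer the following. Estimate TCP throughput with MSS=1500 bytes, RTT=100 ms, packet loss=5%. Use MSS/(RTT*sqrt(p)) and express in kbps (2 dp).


Given: MSS = 1500 bytes, RTT = 100 ms, loss = 5%
RTT in seconds = 100 / 1000 = 0.1
Loss rate = 5% = 0.05
sqrt(loss) = sqrt(0.05) = 0.223606797750
Throughput (bytes/s) = 1500 / (0.1 * 0.223606797750) = 67082.0393
Throughput (kbps) = 67082.0393 * 8 / 1000 = 536.656315 -> 536.66 kbps (2 dp)

536.66


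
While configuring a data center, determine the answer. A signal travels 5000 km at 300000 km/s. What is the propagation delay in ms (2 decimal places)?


Given: distance = 5000 km, speed = 300000 km/s
Delay = distance / speed = 5000 / 300000 seconds
Delay in ms = 5000 * 1000 / 300000
Delay = 16.6667 ms
Rounded to 2 dp = 16.67 ms

16.67


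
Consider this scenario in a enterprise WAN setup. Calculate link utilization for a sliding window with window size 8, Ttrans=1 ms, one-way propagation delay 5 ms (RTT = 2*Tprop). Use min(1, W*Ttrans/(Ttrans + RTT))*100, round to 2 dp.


Given: W = 8, Ttrans = 1 ms, RTT = 10 ms (= 2 * Tprop, Tprop = 5 ms)
Cycle time = Ttrans + RTT = 1 + 10 = 11 ms (first packet sent until its ACK returns)
W * Ttrans = 8 * 1 = 8 ms of sending per cycle
W * Ttrans / (Ttrans + RTT) = 8 / 11 = 0.727273
U = min(1, 0.727273) = 0.727273
U% = 72.73%

72.73


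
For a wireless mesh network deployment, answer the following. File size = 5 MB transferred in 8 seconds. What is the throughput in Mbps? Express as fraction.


Given: file = 5 MB, time = 8 s
File in Mb = 5 * 8 = 40 Mb
Throughput = 40 / 8 Mbps
Throughput = 5 Mbps

5


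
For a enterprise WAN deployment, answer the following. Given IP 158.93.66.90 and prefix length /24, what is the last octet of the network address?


Given: IP = 158.93.66.90, prefix = /24
Subnet mask = 255.255.255.0
Last octet of IP: 90
Last octet of mask: 0
Network last octet = 90 AND 0 = 0

0


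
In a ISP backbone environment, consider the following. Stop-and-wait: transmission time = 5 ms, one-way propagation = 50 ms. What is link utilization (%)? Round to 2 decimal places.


Given: Ttrans = 5 ms, Tprop = 50 ms
RTT = 2 * Tprop = 2 * 50 = 100 ms
U = Ttrans / (Ttrans + RTT)
U = 5 / (5 + 100)
U = 5 / 105 = 0.047619
U% = 4.76%

4.76


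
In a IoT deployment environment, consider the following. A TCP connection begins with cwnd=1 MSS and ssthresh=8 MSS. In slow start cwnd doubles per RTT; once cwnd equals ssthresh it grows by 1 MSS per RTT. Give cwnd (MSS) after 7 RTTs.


RTT 0: cwnd = 1 MSS (initial)
RTT 1: cwnd = 2 MSS (slow start, doubled)
RTT 2: cwnd = 4 MSS (slow start, doubled)
RTT 3: cwnd = 8 MSS (slow start, doubled)
RTT 4: cwnd = 9 MSS (congestion avoidance, +1)
RTT 5: cwnd = 10 MSS (congestion avoidance, +1)
RTT 6: cwnd = 11 MSS (congestion avoidance, +1)
RTT 7: cwnd = 12 MSS (congestion avoidance, +1)

12


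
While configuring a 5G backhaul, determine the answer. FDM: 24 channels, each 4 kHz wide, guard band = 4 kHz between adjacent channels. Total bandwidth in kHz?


Given: 24 channels, 4 kHz each, guard = 4 kHz
Channel bandwidth = 24 * 4 = 96 kHz
Guard bands = 23 gaps * 4 kHz = 92 kHz
Total = 96 + 92 = 188 kHz

188


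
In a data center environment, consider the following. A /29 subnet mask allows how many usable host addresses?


Given: subnet mask /29
Host bits = 32 - 29 = 3
Total addresses = 2^3 = 8
Usable hosts = 8 - 2 (network + broadcast) = 6

6


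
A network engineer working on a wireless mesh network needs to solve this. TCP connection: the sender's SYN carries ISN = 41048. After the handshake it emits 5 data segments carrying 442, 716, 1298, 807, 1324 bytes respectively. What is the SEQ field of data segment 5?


The SYN occupies sequence number ISN = 41048, so the first data byte is ISN + 1 = 41049.
SEQ of data segment i = (ISN + 1) + sum of payload sizes of segments 1..i-1.
Segment 1: SEQ = 41049, payload = 442 bytes
Segment 2: SEQ = 41491, payload = 716 bytes
Segment 3: SEQ = 42207, payload = 1298 bytes
Segment 4: SEQ = 43505, payload = 807 bytes
Segment 5: SEQ = 44312, payload = 1324 bytes
SEQ of segment 5 = 41049 + 442 + 716 + 1298 + 807 = 44312

44312


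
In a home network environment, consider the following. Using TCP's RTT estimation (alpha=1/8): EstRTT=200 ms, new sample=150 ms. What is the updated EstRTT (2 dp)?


Given: EstRTT = 200 ms, SampleRTT = 150 ms, alpha = 1/8
New EstRTT = (1 - alpha) * EstRTT + alpha * SampleRTT
(7/8) * 200 = 175
(1/8) * 150 = 18.75
New EstRTT = 175 + 18.75 = 193.75 ms -> 193.75 ms (2 dp)

193.75


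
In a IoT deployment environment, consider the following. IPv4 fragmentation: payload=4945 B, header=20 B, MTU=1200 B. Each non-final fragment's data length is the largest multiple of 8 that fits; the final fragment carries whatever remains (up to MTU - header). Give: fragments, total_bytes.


Max data per non-final fragment = floor((MTU - header)/8)*8 = floor((1200 - 20)/8)*8 = floor(1180/8)*8 = 1176 B
Final fragment needs no 8-byte alignment: it can carry up to MTU - header = 1180 B
Non-final fragments needed = ceil((payload - 1180) / 1176) = ceil(3765/1176) = ceil(3.2015) = 4
Number of fragments = 4 + 1 = 5
Fragment sizes (data): 4 * 1176 B + 241 B (last, 241 <= 1180 OK)
Total bytes sent = payload + n_frags * header = 4945 + 5*20 = 4945 + 100 = 5045 B

5, 5045


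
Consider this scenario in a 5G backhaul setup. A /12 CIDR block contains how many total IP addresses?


Given: CIDR prefix /12
Host bits = 32 - 12 = 20
Total addresses = 2^20 = 1048576

1048576


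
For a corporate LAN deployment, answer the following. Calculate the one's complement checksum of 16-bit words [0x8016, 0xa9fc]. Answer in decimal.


Given words: [0x8016, 0xa9fc]
Step 1: Sum all words
Raw sum = 32790 + 43516 = 76306
Step 2: Fold carry: (10770 + 1) = 10771
One's complement = ~10771 & 0xFFFF = 54764

54764


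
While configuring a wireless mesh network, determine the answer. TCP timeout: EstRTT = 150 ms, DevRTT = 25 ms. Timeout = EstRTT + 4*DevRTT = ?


Given: EstRTT = 150 ms, DevRTT = 25 ms
Timeout = EstRTT + 4 * DevRTT
4 * DevRTT = 4 * 25 = 100
Timeout = 150 + 100 = 250 ms

250


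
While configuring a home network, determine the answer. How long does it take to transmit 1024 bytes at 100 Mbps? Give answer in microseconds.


Given: packet = 1024 bytes, bandwidth = 100 Mbps
Packet in bits = 1024 * 8 = 8192 bits
Bandwidth = 100 * 10^6 = 100000000 bps
Time = 8192 / 100000000 seconds
Time in us = 8192 * 10^6 / 100000000 = 81.92

81.92


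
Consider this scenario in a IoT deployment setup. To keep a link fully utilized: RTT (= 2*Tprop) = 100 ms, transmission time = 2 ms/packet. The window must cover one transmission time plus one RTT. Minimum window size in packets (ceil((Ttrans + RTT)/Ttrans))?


Given: Ttrans = 2 ms, RTT = 100 ms (= 2 * Tprop, Tprop = 50 ms)
Time until first ACK returns = Ttrans + RTT = 2 + 100 = 102 ms
Need W * Ttrans >= Ttrans + RTT  ->  W >= (Ttrans + RTT) / Ttrans
(Ttrans + RTT) / Ttrans = 102 / 2 = 51
W_min = ceil(51) = 51

51


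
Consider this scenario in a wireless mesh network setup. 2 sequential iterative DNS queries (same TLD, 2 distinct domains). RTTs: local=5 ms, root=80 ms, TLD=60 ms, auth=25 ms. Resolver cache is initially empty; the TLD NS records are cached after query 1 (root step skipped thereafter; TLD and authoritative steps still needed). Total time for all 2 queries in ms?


Lookup 1 (cold cache): local + root + TLD + auth = 5 + 80 + 60 + 25 = 170 ms
Lookups 2..2 (TLD NS cached -> skip root; new domain -> still ask TLD and auth): local + TLD + auth = 5 + 60 + 25 = 90 ms each
Remaining 1 lookups: 1 * 90 = 90 ms
Total = 170 + 90 = 260 ms

260


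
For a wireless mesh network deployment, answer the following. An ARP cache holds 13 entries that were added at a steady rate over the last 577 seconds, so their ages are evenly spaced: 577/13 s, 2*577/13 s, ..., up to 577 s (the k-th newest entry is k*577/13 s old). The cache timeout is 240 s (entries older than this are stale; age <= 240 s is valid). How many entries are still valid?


Ages are k * 577/13 s for k = 1..13 (spacing = 44.3846 s).
Entry k is valid iff k * 577/13 <= 240 iff k <= 13 * 240 / 577 = 5.4073
n_valid = floor(5.4073) = 5
(n_stale = 13 - 5 = 8)

5


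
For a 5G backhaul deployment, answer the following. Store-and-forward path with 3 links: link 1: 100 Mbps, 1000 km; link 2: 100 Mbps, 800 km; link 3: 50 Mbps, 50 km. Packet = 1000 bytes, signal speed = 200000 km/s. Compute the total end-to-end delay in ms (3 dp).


Packet = 1000 bytes = 8000 bits. Store-and-forward: sum (t_trans + t_prop) per link.
Link 1: t_trans = 8000/(100*10^6) s = 0.0800 ms; t_prop = 1000/200000 s = 5.0000 ms; subtotal = 5.0800 ms
Link 2: t_trans = 8000/(100*10^6) s = 0.0800 ms; t_prop = 800/200000 s = 4.0000 ms; subtotal = 4.0800 ms
Link 3: t_trans = 8000/(50*10^6) s = 0.1600 ms; t_prop = 50/200000 s = 0.2500 ms; subtotal = 0.4100 ms
End-to-end = 5.0800 + 4.0800 + 0.4100 = 9.5700 ms -> 9.570 ms (3 dp)

9.570


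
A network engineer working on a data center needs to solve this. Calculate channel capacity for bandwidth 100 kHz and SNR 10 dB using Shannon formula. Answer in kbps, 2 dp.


Given: B = 100 kHz, SNR = 10 dB
SNR linear = 10^(10/10) = 10
1 + SNR = 11
log2(11) = 3.4594316186
C = 100 * 1000 * 3.4594316186 = 345943.1619 bps
C = 345.943162 kbps -> 345.94 kbps (2 dp)

345.94


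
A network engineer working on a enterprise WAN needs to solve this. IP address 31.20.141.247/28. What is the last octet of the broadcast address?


Given: IP = 31.20.141.247, prefix = /28
Host bits = 32 - 28 = 4
Network last octet = 247 AND mask = 240
Host part size = 2^4 - 1 = 15
Broadcast last octet = 240 OR 15 = 255

255


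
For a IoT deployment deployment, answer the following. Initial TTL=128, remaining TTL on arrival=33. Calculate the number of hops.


Given: initial TTL = 128, received TTL = 33
Hops = initial TTL - received TTL
Hops = 128 - 33 = 95

95


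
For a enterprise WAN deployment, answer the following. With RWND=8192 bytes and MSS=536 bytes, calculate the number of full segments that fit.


Given: RWND = 8192 bytes, MSS = 536 bytes
Full segments = floor(RWND / MSS)
Full segments = floor(8192 / 536)
Full segments = floor(15.2836) = 15

15


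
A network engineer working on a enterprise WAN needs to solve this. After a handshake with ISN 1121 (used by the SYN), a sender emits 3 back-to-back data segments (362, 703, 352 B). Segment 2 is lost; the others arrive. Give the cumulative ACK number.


SYN uses sequence number 1121; first data byte = ISN + 1 = 1122.
Segment 1: SEQ = 1122, len = 362 B, covers [1122, 1483]
Segment 2: SEQ = 1484, len = 703 B, covers [1484, 2186] [LOST]
Segment 3: SEQ = 2187, len = 352 B, covers [2187, 2538]
In-order data received: bytes [1122, 1483] (segments 1..1).
Segment 2 missing -> gap begins at byte 1484; later segments buffered out of order.
Cumulative ACK = next expected in-order byte = 1122 + 362 = 1484

1484


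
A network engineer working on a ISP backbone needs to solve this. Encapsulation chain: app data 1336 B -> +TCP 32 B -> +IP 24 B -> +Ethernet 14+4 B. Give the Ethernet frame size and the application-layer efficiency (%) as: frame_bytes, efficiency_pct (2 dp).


TCP segment = 1336 + 32 = 1368 B
IP packet = 1368 + 24 = 1392 B
Ethernet frame = 1392 + 14 + 4 = 1410 B
Efficiency = app / frame = 1336 / 1410 = 0.947518 = 94.7518% -> 94.75% (2 dp)

1410, 94.75


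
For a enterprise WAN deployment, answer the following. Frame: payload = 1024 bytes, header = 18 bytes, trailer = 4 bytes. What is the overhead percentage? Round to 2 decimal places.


Given: payload = 1024 B, header = 18 B, trailer = 4 B
Overhead bytes = header + trailer = 18 + 4 = 22
Total frame = payload + overhead = 1024 + 22 = 1046
Overhead % = 22 / 1046 * 100 = 2.1033% -> 2.10% (2 dp)

2.10


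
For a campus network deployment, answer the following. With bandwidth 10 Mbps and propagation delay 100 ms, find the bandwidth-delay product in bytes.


Given: bandwidth = 10 Mbps, delay = 100 ms
BDP in bits = 10 * 10^6 * 100 / 1000
BDP in bits = 1000000
BDP in bytes = 1000000 / 8 = 125000

125000


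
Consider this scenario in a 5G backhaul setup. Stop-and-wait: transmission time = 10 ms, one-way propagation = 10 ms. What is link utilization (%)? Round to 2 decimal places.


Given: Ttrans = 10 ms, Tprop = 10 ms
RTT = 2 * Tprop = 2 * 10 = 20 ms
U = Ttrans / (Ttrans + RTT)
U = 10 / (10 + 20)
U = 10 / 30 = 0.333333
U% = 33.33%

33.33


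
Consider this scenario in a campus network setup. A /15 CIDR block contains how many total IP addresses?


Given: CIDR prefix /15
Host bits = 32 - 15 = 17
Total addresses = 2^17 = 131072

131072


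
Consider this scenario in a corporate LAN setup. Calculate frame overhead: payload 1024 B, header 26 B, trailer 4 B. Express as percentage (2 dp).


Given: payload = 1024 B, header = 26 B, trailer = 4 B
Overhead bytes = header + trailer = 26 + 4 = 30
Total frame = payload + overhead = 1024 + 30 = 1054
Overhead % = 30 / 1054 * 100 = 2.8463% -> 2.85% (2 dp)

2.85


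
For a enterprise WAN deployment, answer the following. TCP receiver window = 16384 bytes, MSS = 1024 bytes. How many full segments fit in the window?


Given: RWND = 16384 bytes, MSS = 1024 bytes
Full segments = floor(RWND / MSS)
Full segments = floor(16384 / 1024)
Full segments = floor(16.0) = 16

16


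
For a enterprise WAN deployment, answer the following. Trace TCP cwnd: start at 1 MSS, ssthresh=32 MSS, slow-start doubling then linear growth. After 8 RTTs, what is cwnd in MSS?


RTT 0: cwnd = 1 MSS (initial)
RTT 1: cwnd = 2 MSS (slow start, doubled)
RTT 2: cwnd = 4 MSS (slow start, doubled)
RTT 3: cwnd = 8 MSS (slow start, doubled)
RTT 4: cwnd = 16 MSS (slow start, doubled)
RTT 5: cwnd = 32 MSS (slow start, doubled)
RTT 6: cwnd = 33 MSS (congestion avoidance, +1)
RTT 7: cwnd = 34 MSS (congestion avoidance, +1)
RTT 8: cwnd = 35 MSS (congestion avoidance, +1)

35


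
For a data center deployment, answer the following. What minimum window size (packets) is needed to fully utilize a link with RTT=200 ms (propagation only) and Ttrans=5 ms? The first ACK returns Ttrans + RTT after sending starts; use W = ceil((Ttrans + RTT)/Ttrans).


Given: Ttrans = 5 ms, RTT = 200 ms (= 2 * Tprop, Tprop = 100 ms)
Time until first ACK returns = Ttrans + RTT = 5 + 200 = 205 ms
Need W * Ttrans >= Ttrans + RTT  ->  W >= (Ttrans + RTT) / Ttrans
(Ttrans + RTT) / Ttrans = 205 / 5 = 41
W_min = ceil(41) = 41

41


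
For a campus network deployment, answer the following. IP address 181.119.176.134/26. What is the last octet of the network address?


Given: IP = 181.119.176.134, prefix = /26
Subnet mask = 255.255.255.192
Last octet of IP: 134
Last octet of mask: 192
Network last octet = 134 AND 192 = 128

128


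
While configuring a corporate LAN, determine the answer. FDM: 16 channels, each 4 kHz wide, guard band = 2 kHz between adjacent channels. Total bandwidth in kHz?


Given: 16 channels, 4 kHz each, guard = 2 kHz
Channel bandwidth = 16 * 4 = 64 kHz
Guard bands = 15 gaps * 2 kHz = 30 kHz
Total = 64 + 30 = 94 kHz

94


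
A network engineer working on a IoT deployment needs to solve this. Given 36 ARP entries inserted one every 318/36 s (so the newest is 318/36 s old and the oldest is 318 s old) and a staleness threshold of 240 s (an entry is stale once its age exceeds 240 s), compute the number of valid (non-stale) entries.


Ages are k * 318/36 s for k = 1..36 (spacing = 8.8333 s).
Entry k is valid iff k * 318/36 <= 240 iff k <= 36 * 240 / 318 = 27.1698
n_valid = floor(27.1698) = 27
(n_stale = 36 - 27 = 9)

27


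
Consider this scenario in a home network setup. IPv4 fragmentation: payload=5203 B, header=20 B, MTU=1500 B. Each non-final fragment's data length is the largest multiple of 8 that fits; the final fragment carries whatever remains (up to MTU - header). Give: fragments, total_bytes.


Max data per non-final fragment = floor((MTU - header)/8)*8 = floor((1500 - 20)/8)*8 = floor(1480/8)*8 = 1480 B
Final fragment needs no 8-byte alignment: it can carry up to MTU - header = 1480 B
Non-final fragments needed = ceil((payload - 1480) / 1480) = ceil(3723/1480) = ceil(2.5155) = 3
Number of fragments = 3 + 1 = 4
Fragment sizes (data): 3 * 1480 B + 763 B (last, 763 <= 1480 OK)
Total bytes sent = payload + n_frags * header = 5203 + 4*20 = 5203 + 80 = 5283 B

4, 5283


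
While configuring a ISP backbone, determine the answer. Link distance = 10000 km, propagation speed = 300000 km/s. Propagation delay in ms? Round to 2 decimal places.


Given: distance = 10000 km, speed = 300000 km/s
Delay = distance / speed = 10000 / 300000 seconds
Delay in ms = 10000 * 1000 / 300000
Delay = 33.3333 ms
Rounded to 2 dp = 33.33 ms

33.33


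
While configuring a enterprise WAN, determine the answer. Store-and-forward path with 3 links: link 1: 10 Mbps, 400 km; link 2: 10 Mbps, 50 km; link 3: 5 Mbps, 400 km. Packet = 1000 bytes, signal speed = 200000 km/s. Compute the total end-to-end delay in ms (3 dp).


Packet = 1000 bytes = 8000 bits. Store-and-forward: sum (t_trans + t_prop) per link.
Link 1: t_trans = 8000/(10*10^6) s = 0.8000 ms; t_prop = 400/200000 s = 2.0000 ms; subtotal = 2.8000 ms
Link 2: t_trans = 8000/(10*10^6) s = 0.8000 ms; t_prop = 50/200000 s = 0.2500 ms; subtotal = 1.0500 ms
Link 3: t_trans = 8000/(5*10^6) s = 1.6000 ms; t_prop = 400/200000 s = 2.0000 ms; subtotal = 3.6000 ms
End-to-end = 2.8000 + 1.0500 + 3.6000 = 7.4500 ms -> 7.450 ms (3 dp)

7.450


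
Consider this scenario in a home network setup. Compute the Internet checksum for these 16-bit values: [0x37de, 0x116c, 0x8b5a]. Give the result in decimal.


Given words: [0x37de, 0x116c, 0x8b5a]
Step 1: Sum all words
Raw sum = 14302 + 4460 + 35674 = 54436
One's complement = ~54436 & 0xFFFF = 11099

11099


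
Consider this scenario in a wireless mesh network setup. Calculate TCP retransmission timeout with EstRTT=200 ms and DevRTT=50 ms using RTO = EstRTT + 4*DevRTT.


Given: EstRTT = 200 ms, DevRTT = 50 ms
Timeout = EstRTT + 4 * DevRTT
4 * DevRTT = 4 * 50 = 200
Timeout = 200 + 200 = 400 ms

400


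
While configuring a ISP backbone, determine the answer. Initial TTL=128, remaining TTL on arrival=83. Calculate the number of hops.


Given: initial TTL = 128, received TTL = 83
Hops = initial TTL - received TTL
Hops = 128 - 83 = 45

45


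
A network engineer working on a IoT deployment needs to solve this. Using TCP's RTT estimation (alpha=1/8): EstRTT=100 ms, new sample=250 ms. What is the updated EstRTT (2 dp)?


Given: EstRTT = 100 ms, SampleRTT = 250 ms, alpha = 1/8
New EstRTT = (1 - alpha) * EstRTT + alpha * SampleRTT
(7/8) * 100 = 87.5
(1/8) * 250 = 31.25
New EstRTT = 87.5 + 31.25 = 118.75 ms -> 118.75 ms (2 dp)

118.75


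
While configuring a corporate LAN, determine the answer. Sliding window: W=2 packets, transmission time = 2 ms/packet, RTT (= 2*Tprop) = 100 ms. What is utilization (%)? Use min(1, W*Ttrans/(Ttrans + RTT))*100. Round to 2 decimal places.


Given: W = 2, Ttrans = 2 ms, RTT = 100 ms (= 2 * Tprop, Tprop = 50 ms)
Cycle time = Ttrans + RTT = 2 + 100 = 102 ms (first packet sent until its ACK returns)
W * Ttrans = 2 * 2 = 4 ms of sending per cycle
W * Ttrans / (Ttrans + RTT) = 4 / 102 = 0.039216
U = min(1, 0.039216) = 0.039216
U% = 3.92%

3.92


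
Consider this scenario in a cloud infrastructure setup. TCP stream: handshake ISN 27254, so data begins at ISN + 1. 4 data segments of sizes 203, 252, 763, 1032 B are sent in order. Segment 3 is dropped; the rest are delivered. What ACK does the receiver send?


SYN uses sequence number 27254; first data byte = ISN + 1 = 27255.
Segment 1: SEQ = 27255, len = 203 B, covers [27255, 27457]
Segment 2: SEQ = 27458, len = 252 B, covers [27458, 27709]
Segment 3: SEQ = 27710, len = 763 B, covers [27710, 28472] [LOST]
Segment 4: SEQ = 28473, len = 1032 B, covers [28473, 29504]
In-order data received: bytes [27255, 27709] (segments 1..2).
Segment 3 missing -> gap begins at byte 27710; later segments buffered out of order.
Cumulative ACK = next expected in-order byte = 27255 + 203 + 252 = 27710

27710


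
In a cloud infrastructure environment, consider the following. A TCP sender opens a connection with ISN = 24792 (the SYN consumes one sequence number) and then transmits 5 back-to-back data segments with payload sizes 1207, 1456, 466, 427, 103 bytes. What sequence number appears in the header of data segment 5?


The SYN occupies sequence number ISN = 24792, so the first data byte is ISN + 1 = 24793.
SEQ of data segment i = (ISN + 1) + sum of payload sizes of segments 1..i-1.
Segment 1: SEQ = 24793, payload = 1207 bytes
Segment 2: SEQ = 26000, payload = 1456 bytes
Segment 3: SEQ = 27456, payload = 466 bytes
Segment 4: SEQ = 27922, payload = 427 bytes
Segment 5: SEQ = 28349, payload = 103 bytes
SEQ of segment 5 = 24793 + 1207 + 1456 + 466 + 427 = 28349

28349


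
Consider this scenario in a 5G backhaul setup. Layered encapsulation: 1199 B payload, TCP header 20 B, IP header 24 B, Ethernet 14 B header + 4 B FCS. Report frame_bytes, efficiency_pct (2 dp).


TCP segment = 1199 + 20 = 1219 B
IP packet = 1219 + 24 = 1243 B
Ethernet frame = 1243 + 14 + 4 = 1261 B
Efficiency = app / frame = 1199 / 1261 = 0.950833 = 95.0833% -> 95.08% (2 dp)

1261, 95.08


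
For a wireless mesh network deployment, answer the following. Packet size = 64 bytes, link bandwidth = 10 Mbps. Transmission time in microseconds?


Given: packet = 64 bytes, bandwidth = 10 Mbps
Packet in bits = 64 * 8 = 512 bits
Bandwidth = 10 * 10^6 = 10000000 bps
Time = 512 / 10000000 seconds
Time in us = 512 * 10^6 / 10000000 = 51.2

51.2


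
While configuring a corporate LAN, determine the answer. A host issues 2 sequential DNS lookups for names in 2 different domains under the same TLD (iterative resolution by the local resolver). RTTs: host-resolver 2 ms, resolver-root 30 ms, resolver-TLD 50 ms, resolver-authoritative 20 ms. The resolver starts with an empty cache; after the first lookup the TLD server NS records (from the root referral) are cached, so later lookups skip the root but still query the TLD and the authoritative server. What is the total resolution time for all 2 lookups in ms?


Lookup 1 (cold cache): local + root + TLD + auth = 2 + 30 + 50 + 20 = 102 ms
Lookups 2..2 (TLD NS cached -> skip root; new domain -> still ask TLD and auth): local + TLD + auth = 2 + 50 + 20 = 72 ms each
Remaining 1 lookups: 1 * 72 = 72 ms
Total = 102 + 72 = 174 ms

174


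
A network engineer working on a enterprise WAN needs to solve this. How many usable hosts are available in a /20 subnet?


Given: subnet mask /20
Host bits = 32 - 20 = 12
Total addresses = 2^12 = 4096
Usable hosts = 4096 - 2 (network + broadcast) = 4094

4094


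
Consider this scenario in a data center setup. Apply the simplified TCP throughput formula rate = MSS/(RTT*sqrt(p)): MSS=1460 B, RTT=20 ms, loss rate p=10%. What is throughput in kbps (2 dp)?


Given: MSS = 1460 bytes, RTT = 20 ms, loss = 10%
RTT in seconds = 20 / 1000 = 0.02
Loss rate = 10% = 0.1
sqrt(loss) = sqrt(0.1) = 0.316227766017
Throughput (bytes/s) = 1460 / (0.02 * 0.316227766017) = 230846.2692
Throughput (kbps) = 230846.2692 * 8 / 1000 = 1846.770154 -> 1846.77 kbps (2 dp)

1846.77


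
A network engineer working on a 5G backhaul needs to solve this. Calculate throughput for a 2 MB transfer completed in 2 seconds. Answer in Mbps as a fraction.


Given: file = 2 MB, time = 2 s
File in Mb = 2 * 8 = 16 Mb
Throughput = 16 / 2 Mbps
Throughput = 8 Mbps

8


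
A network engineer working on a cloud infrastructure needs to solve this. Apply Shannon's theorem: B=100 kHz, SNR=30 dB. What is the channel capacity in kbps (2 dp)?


Given: B = 100 kHz, SNR = 30 dB
SNR linear = 10^(30/10) = 1000
1 + SNR = 1001
log2(1001) = 9.9672262588
C = 100 * 1000 * 9.9672262588 = 996722.6259 bps
C = 996.722626 kbps -> 996.72 kbps (2 dp)

996.72


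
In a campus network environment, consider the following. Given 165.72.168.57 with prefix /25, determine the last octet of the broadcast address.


Given: IP = 165.72.168.57, prefix = /25
Host bits = 32 - 25 = 7
Network last octet = 57 AND mask = 0
Host part size = 2^7 - 1 = 127
Broadcast last octet = 0 OR 127 = 127

127


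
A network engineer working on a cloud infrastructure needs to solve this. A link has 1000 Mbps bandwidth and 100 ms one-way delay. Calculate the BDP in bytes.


Given: bandwidth = 1000 Mbps, delay = 100 ms
BDP in bits = 1000 * 10^6 * 100 / 1000
BDP in bits = 100000000
BDP in bytes = 100000000 / 8 = 12500000

12500000


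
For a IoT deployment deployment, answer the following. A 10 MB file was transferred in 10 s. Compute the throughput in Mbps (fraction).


Given: file = 10 MB, time = 10 s
File in Mb = 10 * 8 = 80 Mb
Throughput = 80 / 10 Mbps
Throughput = 8 Mbps

8


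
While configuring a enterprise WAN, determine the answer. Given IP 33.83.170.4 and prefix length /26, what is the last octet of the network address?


Given: IP = 33.83.170.4, prefix = /26
Subnet mask = 255.255.255.192
Last octet of IP: 4
Last octet of mask: 192
Network last octet = 4 AND 192 = 0

0


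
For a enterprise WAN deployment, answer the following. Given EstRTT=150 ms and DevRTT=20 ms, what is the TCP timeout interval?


Given: EstRTT = 150 ms, DevRTT = 20 ms
Timeout = EstRTT + 4 * DevRTT
4 * DevRTT = 4 * 20 = 80
Timeout = 150 + 80 = 230 ms

230


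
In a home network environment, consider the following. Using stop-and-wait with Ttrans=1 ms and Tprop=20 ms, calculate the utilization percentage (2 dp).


Given: Ttrans = 1 ms, Tprop = 20 ms
RTT = 2 * Tprop = 2 * 20 = 40 ms
U = Ttrans / (Ttrans + RTT)
U = 1 / (1 + 40)
U = 1 / 41 = 0.02439
U% = 2.44%

2.44


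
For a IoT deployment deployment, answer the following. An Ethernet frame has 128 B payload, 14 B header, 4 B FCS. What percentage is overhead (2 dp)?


Given: payload = 128 B, header = 14 B, trailer = 4 B
Overhead bytes = header + trailer = 14 + 4 = 18
Total frame = payload + overhead = 128 + 18 = 146
Overhead % = 18 / 146 * 100 = 12.3288% -> 12.33% (2 dp)

12.33


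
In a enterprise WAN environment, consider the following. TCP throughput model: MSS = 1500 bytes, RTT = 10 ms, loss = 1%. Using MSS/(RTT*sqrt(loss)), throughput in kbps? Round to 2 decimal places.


Given: MSS = 1500 bytes, RTT = 10 ms, loss = 1%
RTT in seconds = 10 / 1000 = 0.01
Loss rate = 1% = 0.01
sqrt(loss) = sqrt(0.01) = 0.1
Throughput (bytes/s) = 1500 / (0.01 * 0.1) = 1500000.0000
Throughput (kbps) = 1500000.0000 * 8 / 1000 = 12000.000000 -> 12000.00 kbps (2 dp)

12000.00


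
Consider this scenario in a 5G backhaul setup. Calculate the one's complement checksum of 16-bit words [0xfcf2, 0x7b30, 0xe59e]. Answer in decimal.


Given words: [0xfcf2, 0x7b30, 0xe59e]
Step 1: Sum all words
Raw sum = 64754 + 31536 + 58782 = 155072
Step 2: Fold carry: (24000 + 2) = 24002
One's complement = ~24002 & 0xFFFF = 41533

41533


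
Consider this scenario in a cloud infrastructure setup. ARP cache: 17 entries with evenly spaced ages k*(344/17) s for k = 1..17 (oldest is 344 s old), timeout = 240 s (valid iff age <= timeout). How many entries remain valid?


Ages are k * 344/17 s for k = 1..17 (spacing = 20.2353 s).
Entry k is valid iff k * 344/17 <= 240 iff k <= 17 * 240 / 344 = 11.8605
n_valid = floor(11.8605) = 11
(n_stale = 17 - 11 = 6)

11


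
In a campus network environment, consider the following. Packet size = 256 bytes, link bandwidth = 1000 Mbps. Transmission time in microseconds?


Given: packet = 256 bytes, bandwidth = 1000 Mbps
Packet in bits = 256 * 8 = 2048 bits
Bandwidth = 1000 * 10^6 = 1000000000 bps
Time = 2048 / 1000000000 seconds
Time in us = 2048 * 10^6 / 1000000000 = 2.048

2.048


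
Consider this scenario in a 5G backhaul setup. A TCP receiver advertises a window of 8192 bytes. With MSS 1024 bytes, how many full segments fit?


Given: RWND = 8192 bytes, MSS = 1024 bytes
Full segments = floor(RWND / MSS)
Full segments = floor(8192 / 1024)
Full segments = floor(8.0) = 8

8


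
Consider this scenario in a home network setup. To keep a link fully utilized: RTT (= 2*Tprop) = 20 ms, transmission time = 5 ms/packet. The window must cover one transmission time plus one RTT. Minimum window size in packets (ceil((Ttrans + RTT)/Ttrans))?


Given: Ttrans = 5 ms, RTT = 20 ms (= 2 * Tprop, Tprop = 10 ms)
Time until first ACK returns = Ttrans + RTT = 5 + 20 = 25 ms
Need W * Ttrans >= Ttrans + RTT  ->  W >= (Ttrans + RTT) / Ttrans
(Ttrans + RTT) / Ttrans = 25 / 5 = 5
W_min = ceil(5) = 5

5


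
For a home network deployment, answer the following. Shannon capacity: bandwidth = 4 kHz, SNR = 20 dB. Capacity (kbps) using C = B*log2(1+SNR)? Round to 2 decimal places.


Given: B = 4 kHz, SNR = 20 dB
SNR linear = 10^(20/10) = 100
1 + SNR = 101
log2(101) = 6.6582114828
C = 4 * 1000 * 6.6582114828 = 26632.8459 bps
C = 26.632846 kbps -> 26.63 kbps (2 dp)

26.63
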